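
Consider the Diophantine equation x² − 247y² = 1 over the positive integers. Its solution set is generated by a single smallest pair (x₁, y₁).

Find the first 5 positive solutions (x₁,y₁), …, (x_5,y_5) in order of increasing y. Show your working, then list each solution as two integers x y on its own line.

d=247: √d = [15; 1,2,1,1,9,1,9,1,1,2,1,30] (ℓ=12, even), read p_11/q_11
k=0  a_k=15  p_k/q_k = 15/1
…
k=5  a_k=9  p_k/q_k = 1053/67
k=6  a_k=1  p_k/q_k = 1163/74
…
k=8  a_k=1  p_k/q_k = 12683/807
…
k=10  a_k=2  p_k/q_k = 61089/3887
k=11  a_k=1  p_k/q_k = 85292/5427
(x₁, y₁) = (85292, 5427);  85292² − 247·5427² = 1 ✓
(85292+5427√247)^2 = 14549450527 + 925759368√247
(85292+5427√247)^3 = 2481903468612476 + 157919736025485√247
(85292+5427√247)^4 = 423373021275241155457 + 26938580249245573872√247
(85292+5427√247)^5 = 72220663458733833793864412 + 4595290773079387237355763√247

85292 5427
14549450527 925759368
2481903468612476 157919736025485
423373021275241155457 26938580249245573872
72220663458733833793864412 4595290773079387237355763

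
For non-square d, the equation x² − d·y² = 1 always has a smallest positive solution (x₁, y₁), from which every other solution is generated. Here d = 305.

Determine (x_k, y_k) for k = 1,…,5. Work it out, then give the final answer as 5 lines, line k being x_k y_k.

489 28
478241 27384
467719209 26781524
457428908161 26192303088
447365004462249 25616045638540

√305 → a₀=17, period (2,6,2,34); ℓ=4 even so k=3
step 0: (17, 1)  from 17·(1,0) + (0,1)
step 1: (35, 2)  from 2·(17,1) + (1,0)
step 2: (227, 13)  from 6·(35,2) + (17,1)
step 3: (489, 28)  from 2·(227,13) + (35,2)
(x₁, y₁) = (489, 28);  489² − 305·28² = 1 ✓
k=2:  x_2 = 489·489+305·28·28 = 478241,  y_2 = 489·28+28·489 = 27384
k=3:  x_3 = 489·478241+305·28·27384 = 467719209,  y_3 = 489·27384+28·478241 = 26781524
k=4:  x_4 = 489·467719209+305·28·26781524 = 457428908161,  y_4 = 489·26781524+28·467719209 = 26192303088
k=5:  x_5 = 489·457428908161+305·28·26192303088 = 447365004462249,  y_5 = 489·26192303088+28·457428908161 = 25616045638540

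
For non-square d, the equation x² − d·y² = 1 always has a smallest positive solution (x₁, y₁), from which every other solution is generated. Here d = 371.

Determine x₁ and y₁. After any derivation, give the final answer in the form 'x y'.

1695 88

[19; 3,1,4,1,3,38] for √371; ℓ=6 ⇒ convergent index 5
i=0: a=19 ⇒ p=19, q=1
…
i=2: a=1 ⇒ p=77, q=4
i=3: a=4 ⇒ p=366, q=19
i=4: a=1 ⇒ p=443, q=23
i=5: a=3 ⇒ p=1695, q=88
(x₁, y₁) = (1695, 88);  1695² − 371·88² = 1 ✓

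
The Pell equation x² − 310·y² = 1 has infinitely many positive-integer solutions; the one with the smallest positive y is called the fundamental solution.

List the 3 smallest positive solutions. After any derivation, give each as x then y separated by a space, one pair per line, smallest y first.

848719 48204
1440647881921 81823301352
2445410459391369679 138889981000287972

√310 → a₀=17, period (1,1,1,1,5,…,1,1,34); ℓ=16 even so k=15
a_0=17:  p_0=17·1+0=17,  q_0=17·0+1=1
a_1=1:  p_1=1·17+1=18,  q_1=1·1+0=1
a_2=1:  p_2=1·18+17=35,  q_2=1·1+1=2
…
a_5=5:  p_5=5·88+53=493,  q_5=5·5+3=28
…
a_7=1:  p_7=1·1567+493=2060,  q_7=1·89+28=117
…
a_9=1:  p_9=1·5687+2060=7747,  q_9=1·323+117=440
…
a_13=1:  p_13=1·181315+152387=333702,  q_13=1·10298+8655=18953
a_14=1:  p_14=1·333702+181315=515017,  q_14=1·18953+10298=29251
a_15=1:  p_15=1·515017+333702=848719,  q_15=1·29251+18953=48204
(x₁, y₁) = (848719, 48204);  848719² − 310·48204² = 1 ✓
(848719+48204√310)^2 = 1440647881921 + 81823301352√310
(848719+48204√310)^3 = 2445410459391369679 + 138889981000287972√310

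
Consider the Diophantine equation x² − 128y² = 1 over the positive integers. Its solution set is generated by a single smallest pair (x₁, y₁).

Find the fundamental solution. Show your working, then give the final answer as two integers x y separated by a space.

[11; 3,5,3,22] for √128; ℓ=4 ⇒ convergent index 3
a_0=11:  p_0=11·1+0=11,  q_0=11·0+1=1
a_1=3:  p_1=3·11+1=34,  q_1=3·1+0=3
a_2=5:  p_2=5·34+11=181,  q_2=5·3+1=16
a_3=3:  p_3=3·181+34=577,  q_3=3·16+3=51
(x₁, y₁) = (577, 51);  577² − 128·51² = 1 ✓

577 51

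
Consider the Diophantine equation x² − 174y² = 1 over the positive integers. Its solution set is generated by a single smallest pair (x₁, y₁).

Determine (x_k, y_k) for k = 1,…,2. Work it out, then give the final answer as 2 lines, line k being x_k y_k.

[13; 5,4,5,26] for √174; ℓ=4 ⇒ convergent index 3
k=0  a_k=13  p_k/q_k = 13/1
k=1  a_k=5  p_k/q_k = 66/5
k=2  a_k=4  p_k/q_k = 277/21
k=3  a_k=5  p_k/q_k = 1451/110
fundamental: x₁=1451, y₁=110  (since 2105401 − 174·12100 = 1)
k=2:  x_2 = 1451·1451+174·110·110 = 4210801,  y_2 = 1451·110+110·1451 = 319220

1451 110
4210801 319220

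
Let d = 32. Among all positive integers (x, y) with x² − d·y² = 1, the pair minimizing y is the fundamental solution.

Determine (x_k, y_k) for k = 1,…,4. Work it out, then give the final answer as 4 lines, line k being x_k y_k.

√32 → a₀=5, period (1,1,1,10); ℓ=4 even so k=3
a_0=5:  p_0=5·1+0=5,  q_0=5·0+1=1
a_1=1:  p_1=1·5+1=6,  q_1=1·1+0=1
a_2=1:  p_2=1·6+5=11,  q_2=1·1+1=2
a_3=1:  p_3=1·11+6=17,  q_3=1·2+1=3
→ (17, 3).  Check: 17²=289, 32·3²=288, difference 1.
(17+3√32)^2 = 577 + 102√32
(17+3√32)^3 = 19601 + 3465√32
(17+3√32)^4 = 665857 + 117708√32

17 3
577 102
19601 3465
665857 117708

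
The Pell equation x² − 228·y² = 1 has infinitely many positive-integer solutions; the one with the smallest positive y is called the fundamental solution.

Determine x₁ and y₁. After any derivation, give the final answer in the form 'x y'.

151 10

√228 → a₀=15, period (10,30); ℓ=2 even so k=1
step 0: (15, 1)  from 15·(1,0) + (0,1)
step 1: (151, 10)  from 10·(15,1) + (1,0)
(x₁, y₁) = (151, 10);  151² − 228·10² = 1 ✓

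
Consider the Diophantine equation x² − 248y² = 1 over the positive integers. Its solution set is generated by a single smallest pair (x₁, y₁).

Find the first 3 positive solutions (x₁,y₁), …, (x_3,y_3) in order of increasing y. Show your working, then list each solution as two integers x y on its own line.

63 4
7937 504
999999 63500

d=248: √d = [15; 1,2,1,30] (ℓ=4, even), read p_3/q_3
i=0: a=15 ⇒ p=15, q=1
i=1: a=1 ⇒ p=16, q=1
i=2: a=2 ⇒ p=47, q=3
i=3: a=1 ⇒ p=63, q=4
(x₁, y₁) = (63, 4);  63² − 248·4² = 1 ✓
k=2:  x_2 = 63·63+248·4·4 = 7937,  y_2 = 63·4+4·63 = 504
k=3:  x_3 = 63·7937+248·4·504 = 999999,  y_3 = 63·504+4·7937 = 63500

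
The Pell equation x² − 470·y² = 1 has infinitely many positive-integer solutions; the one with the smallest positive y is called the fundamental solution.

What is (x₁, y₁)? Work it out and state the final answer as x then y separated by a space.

1691 78

√470 = [21; 1,2,8,2,1,42, …], period ℓ=6 (even) → k=5
step 0: (21, 1)  from 21·(1,0) + (0,1)
…
step 4: (1149, 53)  from 2·(542,25) + (65,3)
step 5: (1691, 78)  from 1·(1149,53) + (542,25)
fundamental: x₁=1691, y₁=78  (since 2859481 − 470·6084 = 1)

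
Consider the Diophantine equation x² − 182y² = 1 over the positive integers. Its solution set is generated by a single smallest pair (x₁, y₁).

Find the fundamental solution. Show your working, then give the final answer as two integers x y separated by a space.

[13; 2,26] for √182; ℓ=2 ⇒ convergent index 1
i=0: a=13 ⇒ p=13, q=1
i=1: a=2 ⇒ p=27, q=2
(x₁, y₁) = (27, 2);  27² − 182·2² = 1 ✓

27 2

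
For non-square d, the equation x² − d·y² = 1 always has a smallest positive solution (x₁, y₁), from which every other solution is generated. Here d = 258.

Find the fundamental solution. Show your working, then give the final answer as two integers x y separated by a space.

[16; 16,32] for √258; ℓ=2 ⇒ convergent index 1
a_0=16:  p_0=16·1+0=16,  q_0=16·0+1=1
a_1=16:  p_1=16·16+1=257,  q_1=16·1+0=16
→ (257, 16).  Check: 257²=66049, 258·16²=66048, difference 1.

257 16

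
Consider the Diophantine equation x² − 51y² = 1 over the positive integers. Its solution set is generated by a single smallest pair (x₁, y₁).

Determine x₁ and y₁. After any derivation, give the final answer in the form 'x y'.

[7; 7,14] for √51; ℓ=2 ⇒ convergent index 1
a_0=7:  p_0=7·1+0=7,  q_0=7·0+1=1
a_1=7:  p_1=7·7+1=50,  q_1=7·1+0=7
→ (50, 7).  Check: 50²=2500, 51·7²=2499, difference 1.

50 7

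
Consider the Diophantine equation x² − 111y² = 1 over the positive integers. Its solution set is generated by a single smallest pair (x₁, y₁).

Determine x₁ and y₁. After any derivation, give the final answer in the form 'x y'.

295 28

√111 = [10; 1,1,6,1,1,20, …], period ℓ=6 (even) → k=5
step 0: (10, 1)  from 10·(1,0) + (0,1)
…
step 2: (21, 2)  from 1·(11,1) + (10,1)
step 3: (137, 13)  from 6·(21,2) + (11,1)
step 4: (158, 15)  from 1·(137,13) + (21,2)
step 5: (295, 28)  from 1·(158,15) + (137,13)
fundamental: x₁=295, y₁=28  (since 87025 − 111·784 = 1)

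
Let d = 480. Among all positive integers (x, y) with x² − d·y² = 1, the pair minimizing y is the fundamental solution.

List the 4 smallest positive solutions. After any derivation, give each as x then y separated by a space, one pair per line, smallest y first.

241 11
116161 5302
55989361 2555553
26986755841 1231771244

√480 → a₀=21, period (1,9,1,42); ℓ=4 even so k=3
k=0  a_k=21  p_k/q_k = 21/1
k=1  a_k=1  p_k/q_k = 22/1
k=2  a_k=9  p_k/q_k = 219/10
k=3  a_k=1  p_k/q_k = 241/11
fundamental: x₁=241, y₁=11  (since 58081 − 480·121 = 1)
k=2:  x_2 = 241·241+480·11·11 = 116161,  y_2 = 241·11+11·241 = 5302
k=3:  x_3 = 241·116161+480·11·5302 = 55989361,  y_3 = 241·5302+11·116161 = 2555553
k=4:  x_4 = 241·55989361+480·11·2555553 = 26986755841,  y_4 = 241·2555553+11·55989361 = 1231771244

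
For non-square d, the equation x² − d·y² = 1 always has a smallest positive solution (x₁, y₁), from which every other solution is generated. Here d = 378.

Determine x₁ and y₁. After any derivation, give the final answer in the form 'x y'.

√378 → a₀=19, period (2,3,1,4,1,3,2,38); ℓ=8 even so k=7
a_0=19:  p_0=19·1+0=19,  q_0=19·0+1=1
…
a_2=3:  p_2=3·39+19=136,  q_2=3·2+1=7
a_3=1:  p_3=1·136+39=175,  q_3=1·7+2=9
…
a_5=1:  p_5=1·836+175=1011,  q_5=1·43+9=52
a_6=3:  p_6=3·1011+836=3869,  q_6=3·52+43=199
a_7=2:  p_7=2·3869+1011=8749,  q_7=2·199+52=450
fundamental: x₁=8749, y₁=450  (since 76545001 − 378·202500 = 1)

8749 450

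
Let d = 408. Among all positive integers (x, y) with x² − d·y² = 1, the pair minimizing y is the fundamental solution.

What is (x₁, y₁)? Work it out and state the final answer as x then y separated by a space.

√408 → a₀=20, period (5,40); ℓ=2 even so k=1
a_0=20:  p_0=20·1+0=20,  q_0=20·0+1=1
a_1=5:  p_1=5·20+1=101,  q_1=5·1+0=5
fundamental: x₁=101, y₁=5  (since 10201 − 408·25 = 1)

101 5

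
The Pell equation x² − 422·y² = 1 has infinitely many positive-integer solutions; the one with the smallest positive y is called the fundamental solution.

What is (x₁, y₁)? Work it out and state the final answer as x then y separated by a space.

7022501 341850

√422 = [20; 1,1,5,2,1,…,1,1,40, …], period ℓ=14 (even) → k=13
step 0: (20, 1)  from 20·(1,0) + (0,1)
step 1: (21, 1)  from 1·(20,1) + (1,0)
step 2: (41, 2)  from 1·(21,1) + (20,1)
…
step 4: (493, 24)  from 2·(226,11) + (41,2)
step 5: (719, 35)  from 1·(493,24) + (226,11)
step 6: (2650, 129)  from 3·(719,35) + (493,24)
step 7: (53719, 2615)  from 20·(2650,129) + (719,35)
step 8: (163807, 7974)  from 3·(53719,2615) + (2650,129)
…
step 10: (598859, 29152)  from 2·(217526,10589) + (163807,7974)
…
step 12: (3810680, 185501)  from 1·(3211821,156349) + (598859,29152)
step 13: (7022501, 341850)  from 1·(3810680,185501) + (3211821,156349)
→ (7022501, 341850).  Check: 7022501²=49315520295001, 422·341850²=49315520295000, difference 1.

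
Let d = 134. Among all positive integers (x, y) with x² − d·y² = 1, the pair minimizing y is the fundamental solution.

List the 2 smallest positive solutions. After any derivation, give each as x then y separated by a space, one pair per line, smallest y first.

145925 12606
42588211249 3679061100

√134 = [11; 1,1,2,1,3,…,1,1,22, …], period ℓ=14 (even) → k=13
i=0: a=11 ⇒ p=11, q=1
i=1: a=1 ⇒ p=12, q=1
i=2: a=1 ⇒ p=23, q=2
i=3: a=2 ⇒ p=58, q=5
…
i=5: a=3 ⇒ p=301, q=26
i=6: a=1 ⇒ p=382, q=33
…
i=8: a=1 ⇒ p=4503, q=389
i=9: a=3 ⇒ p=17630, q=1523
…
i=11: a=2 ⇒ p=61896, q=5347
i=12: a=1 ⇒ p=84029, q=7259
i=13: a=1 ⇒ p=145925, q=12606
→ (145925, 12606).  Check: 145925²=21294105625, 134·12606²=21294105624, difference 1.
(x_2, y_2) = (145925·145925 + 134·12606·12606, 145925·12606 + 12606·145925) = (42588211249, 3679061100)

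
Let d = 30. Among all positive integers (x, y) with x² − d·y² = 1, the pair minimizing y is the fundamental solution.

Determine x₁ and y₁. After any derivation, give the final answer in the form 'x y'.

11 2

[5; 2,10] for √30; ℓ=2 ⇒ convergent index 1
i=0: a=5 ⇒ p=5, q=1
i=1: a=2 ⇒ p=11, q=2
→ (11, 2).  Check: 11²=121, 30·2²=120, difference 1.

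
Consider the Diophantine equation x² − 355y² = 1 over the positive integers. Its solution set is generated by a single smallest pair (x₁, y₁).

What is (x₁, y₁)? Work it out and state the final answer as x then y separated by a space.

954809 50676

d=355: √d = [18; 1,5,3,3,1,6,1,3,3,5,1,36] (ℓ=12, even), read p_11/q_11
step 0: (18, 1)  from 18·(1,0) + (0,1)
step 1: (19, 1)  from 1·(18,1) + (1,0)
step 2: (113, 6)  from 5·(19,1) + (18,1)
step 3: (358, 19)  from 3·(113,6) + (19,1)
step 4: (1187, 63)  from 3·(358,19) + (113,6)
step 5: (1545, 82)  from 1·(1187,63) + (358,19)
step 6: (10457, 555)  from 6·(1545,82) + (1187,63)
step 7: (12002, 637)  from 1·(10457,555) + (1545,82)
…
step 10: (803418, 42641)  from 5·(151391,8035) + (46463,2466)
step 11: (954809, 50676)  from 1·(803418,42641) + (151391,8035)
(x₁, y₁) = (954809, 50676);  954809² − 355·50676² = 1 ✓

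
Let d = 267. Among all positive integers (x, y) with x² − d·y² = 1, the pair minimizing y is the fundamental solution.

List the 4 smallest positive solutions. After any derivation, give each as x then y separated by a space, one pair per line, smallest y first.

2402 147
11539207 706188
55434348026 3392527005
266306596377697 16297699025832

[16; 2,1,15,1,2,32] for √267; ℓ=6 ⇒ convergent index 5
a_0=16:  p_0=16·1+0=16,  q_0=16·0+1=1
…
a_2=1:  p_2=1·33+16=49,  q_2=1·2+1=3
a_3=15:  p_3=15·49+33=768,  q_3=15·3+2=47
a_4=1:  p_4=1·768+49=817,  q_4=1·47+3=50
a_5=2:  p_5=2·817+768=2402,  q_5=2·50+47=147
fundamental: x₁=2402, y₁=147  (since 5769604 − 267·21609 = 1)
k=2:  x_2 = 2402·2402+267·147·147 = 11539207,  y_2 = 2402·147+147·2402 = 706188
k=3:  x_3 = 2402·11539207+267·147·706188 = 55434348026,  y_3 = 2402·706188+147·11539207 = 3392527005
k=4:  x_4 = 2402·55434348026+267·147·3392527005 = 266306596377697,  y_4 = 2402·3392527005+147·55434348026 = 16297699025832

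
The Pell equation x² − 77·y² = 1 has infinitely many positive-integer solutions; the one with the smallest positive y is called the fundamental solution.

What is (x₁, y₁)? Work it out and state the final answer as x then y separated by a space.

√77 = [8; 1,3,2,3,1,16, …], period ℓ=6 (even) → k=5
a_0=8:  p_0=8·1+0=8,  q_0=8·0+1=1
a_1=1:  p_1=1·8+1=9,  q_1=1·1+0=1
a_2=3:  p_2=3·9+8=35,  q_2=3·1+1=4
…
a_4=3:  p_4=3·79+35=272,  q_4=3·9+4=31
a_5=1:  p_5=1·272+79=351,  q_5=1·31+9=40
(x₁, y₁) = (351, 40);  351² − 77·40² = 1 ✓

351 40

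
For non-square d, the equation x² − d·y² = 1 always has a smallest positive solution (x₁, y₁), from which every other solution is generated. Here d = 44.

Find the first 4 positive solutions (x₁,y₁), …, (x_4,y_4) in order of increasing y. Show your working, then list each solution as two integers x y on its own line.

√44 = [6; 1,1,1,2,1,1,1,12, …], period ℓ=8 (even) → k=7
k=0  a_k=6  p_k/q_k = 6/1
k=1  a_k=1  p_k/q_k = 7/1
…
k=4  a_k=2  p_k/q_k = 53/8
k=5  a_k=1  p_k/q_k = 73/11
k=6  a_k=1  p_k/q_k = 126/19
k=7  a_k=1  p_k/q_k = 199/30
fundamental: x₁=199, y₁=30  (since 39601 − 44·900 = 1)
(x_2, y_2) = (199·199 + 44·30·30, 199·30 + 30·199) = (79201, 11940)
(x_3, y_3) = (199·79201 + 44·30·11940, 199·11940 + 30·79201) = (31521799, 4752090)
(x_4, y_4) = (199·31521799 + 44·30·4752090, 199·4752090 + 30·31521799) = (12545596801, 1891319880)

199 30
79201 11940
31521799 4752090
12545596801 1891319880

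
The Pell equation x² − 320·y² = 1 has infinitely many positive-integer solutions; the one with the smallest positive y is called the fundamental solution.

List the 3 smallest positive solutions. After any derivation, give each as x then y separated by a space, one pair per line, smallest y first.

√320 → a₀=17, period (1,7,1,34); ℓ=4 even so k=3
a_0=17:  p_0=17·1+0=17,  q_0=17·0+1=1
a_1=1:  p_1=1·17+1=18,  q_1=1·1+0=1
a_2=7:  p_2=7·18+17=143,  q_2=7·1+1=8
a_3=1:  p_3=1·143+18=161,  q_3=1·8+1=9
(x₁, y₁) = (161, 9);  161² − 320·9² = 1 ✓
(x_2, y_2) = (161·161 + 320·9·9, 161·9 + 9·161) = (51841, 2898)
(x_3, y_3) = (161·51841 + 320·9·2898, 161·2898 + 9·51841) = (16692641, 933147)

161 9
51841 2898
16692641 933147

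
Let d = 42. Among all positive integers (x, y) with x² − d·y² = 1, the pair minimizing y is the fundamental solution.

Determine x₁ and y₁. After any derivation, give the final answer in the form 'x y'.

13 2

√42 → a₀=6, period (2,12); ℓ=2 even so k=1
a_0=6:  p_0=6·1+0=6,  q_0=6·0+1=1
a_1=2:  p_1=2·6+1=13,  q_1=2·1+0=2
→ (13, 2).  Check: 13²=169, 42·2²=168, difference 1.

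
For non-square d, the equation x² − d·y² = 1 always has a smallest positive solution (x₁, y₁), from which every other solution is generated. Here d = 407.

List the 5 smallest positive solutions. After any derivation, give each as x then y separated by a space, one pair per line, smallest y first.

√407 = [20; 5,1,2,1,5,40, …], period ℓ=6 (even) → k=5
k=0  a_k=20  p_k/q_k = 20/1
k=1  a_k=5  p_k/q_k = 101/5
k=2  a_k=1  p_k/q_k = 121/6
k=3  a_k=2  p_k/q_k = 343/17
k=4  a_k=1  p_k/q_k = 464/23
k=5  a_k=5  p_k/q_k = 2663/132
→ (2663, 132).  Check: 2663²=7091569, 407·132²=7091568, difference 1.
k=2:  x_2 = 2663·2663+407·132·132 = 14183137,  y_2 = 2663·132+132·2663 = 703032
k=3:  x_3 = 2663·14183137+407·132·703032 = 75539384999,  y_3 = 2663·703032+132·14183137 = 3744348300
k=4:  x_4 = 2663·75539384999+407·132·3744348300 = 402322750321537,  y_4 = 2663·3744348300+132·75539384999 = 19942398342768
k=5:  x_5 = 2663·402322750321537+407·132·19942398342768 = 2142770892673121063,  y_5 = 2663·19942398342768+132·402322750321537 = 106213209829234068

2663 132
14183137 703032
75539384999 3744348300
402322750321537 19942398342768
2142770892673121063 106213209829234068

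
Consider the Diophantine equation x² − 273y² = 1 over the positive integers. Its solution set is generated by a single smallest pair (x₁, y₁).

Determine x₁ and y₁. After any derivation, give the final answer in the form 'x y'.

727 44

d=273: √d = [16; 1,1,10,1,1,32] (ℓ=6, even), read p_5/q_5
step 0: (16, 1)  from 16·(1,0) + (0,1)
…
step 3: (347, 21)  from 10·(33,2) + (17,1)
step 4: (380, 23)  from 1·(347,21) + (33,2)
step 5: (727, 44)  from 1·(380,23) + (347,21)
→ (727, 44).  Check: 727²=528529, 273·44²=528528, difference 1.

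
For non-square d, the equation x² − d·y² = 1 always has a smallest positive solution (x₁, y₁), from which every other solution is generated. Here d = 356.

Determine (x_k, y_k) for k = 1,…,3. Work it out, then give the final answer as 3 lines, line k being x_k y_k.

d=356: √d = [18; 1,6,1,1,2,…,6,1,36] (ℓ=14, even), read p_13/q_13
k=0  a_k=18  p_k/q_k = 18/1
k=1  a_k=1  p_k/q_k = 19/1
k=2  a_k=6  p_k/q_k = 132/7
k=3  a_k=1  p_k/q_k = 151/8
…
k=6  a_k=1  p_k/q_k = 1000/53
…
k=8  a_k=1  p_k/q_k = 9717/515
k=9  a_k=2  p_k/q_k = 28151/1492
…
k=11  a_k=1  p_k/q_k = 66019/3499
k=12  a_k=6  p_k/q_k = 433982/23001
k=13  a_k=1  p_k/q_k = 500001/26500
→ (500001, 26500).  Check: 500001²=250001000001, 356·26500²=250001000000, difference 1.
(x_2, y_2) = (500001·500001 + 356·26500·26500, 500001·26500 + 26500·500001) = (500002000001, 26500053000)
(x_3, y_3) = (500001·500002000001 + 356·26500·26500053000, 500001·26500053000 + 26500·500002000001) = (500003000004500001, 26500106000079500)

500001 26500
500002000001 26500053000
500003000004500001 26500106000079500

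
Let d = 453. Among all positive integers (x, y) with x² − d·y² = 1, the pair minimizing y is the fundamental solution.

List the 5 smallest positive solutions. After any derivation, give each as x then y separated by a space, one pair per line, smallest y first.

1653751 77700
5469784740001 256992905400
18091323967121133751 850004548596233100
59837090203895614338960001 2811391744490881177810800
197911295523547060893371760093751 9298683817686228472822980388500

√453 → a₀=21, period (3,1,1,10,14,10,1,1,3,42); ℓ=10 even so k=9
a_0=21:  p_0=21·1+0=21,  q_0=21·0+1=1
…
a_2=1:  p_2=1·64+21=85,  q_2=1·3+1=4
a_3=1:  p_3=1·85+64=149,  q_3=1·4+3=7
a_4=10:  p_4=10·149+85=1575,  q_4=10·7+4=74
a_5=14:  p_5=14·1575+149=22199,  q_5=14·74+7=1043
a_6=10:  p_6=10·22199+1575=223565,  q_6=10·1043+74=10504
a_7=1:  p_7=1·223565+22199=245764,  q_7=1·10504+1043=11547
a_8=1:  p_8=1·245764+223565=469329,  q_8=1·11547+10504=22051
a_9=3:  p_9=3·469329+245764=1653751,  q_9=3·22051+11547=77700
(x₁, y₁) = (1653751, 77700);  1653751² − 453·77700² = 1 ✓
(x_2, y_2) = (1653751·1653751 + 453·77700·77700, 1653751·77700 + 77700·1653751) = (5469784740001, 256992905400)
(x_3, y_3) = (1653751·5469784740001 + 453·77700·256992905400, 1653751·256992905400 + 77700·5469784740001) = (18091323967121133751, 850004548596233100)
(x_4, y_4) = (1653751·18091323967121133751 + 453·77700·850004548596233100, 1653751·850004548596233100 + 77700·18091323967121133751) = (59837090203895614338960001, 2811391744490881177810800)
(x_5, y_5) = (1653751·59837090203895614338960001 + 453·77700·2811391744490881177810800, 1653751·2811391744490881177810800 + 77700·59837090203895614338960001) = (197911295523547060893371760093751, 9298683817686228472822980388500)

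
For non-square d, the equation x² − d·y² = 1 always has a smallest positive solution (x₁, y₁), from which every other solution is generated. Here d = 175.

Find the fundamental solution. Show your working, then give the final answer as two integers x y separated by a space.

√175 → a₀=13, period (4,2,1,2,4,26); ℓ=6 even so k=5
a_0=13:  p_0=13·1+0=13,  q_0=13·0+1=1
a_1=4:  p_1=4·13+1=53,  q_1=4·1+0=4
a_2=2:  p_2=2·53+13=119,  q_2=2·4+1=9
a_3=1:  p_3=1·119+53=172,  q_3=1·9+4=13
a_4=2:  p_4=2·172+119=463,  q_4=2·13+9=35
a_5=4:  p_5=4·463+172=2024,  q_5=4·35+13=153
fundamental: x₁=2024, y₁=153  (since 4096576 − 175·23409 = 1)

2024 153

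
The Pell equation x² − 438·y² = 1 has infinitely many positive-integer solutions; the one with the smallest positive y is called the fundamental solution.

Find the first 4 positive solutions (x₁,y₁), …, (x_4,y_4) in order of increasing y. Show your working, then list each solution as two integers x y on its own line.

293 14
171697 8204
100614149 4807530
58959719617 2817204376

d=438: √d = [20; 1,12,1,40] (ℓ=4, even), read p_3/q_3
k=0  a_k=20  p_k/q_k = 20/1
k=1  a_k=1  p_k/q_k = 21/1
k=2  a_k=12  p_k/q_k = 272/13
k=3  a_k=1  p_k/q_k = 293/14
→ (293, 14).  Check: 293²=85849, 438·14²=85848, difference 1.
k=2:  x_2 = 293·293+438·14·14 = 171697,  y_2 = 293·14+14·293 = 8204
k=3:  x_3 = 293·171697+438·14·8204 = 100614149,  y_3 = 293·8204+14·171697 = 4807530
k=4:  x_4 = 293·100614149+438·14·4807530 = 58959719617,  y_4 = 293·4807530+14·100614149 = 2817204376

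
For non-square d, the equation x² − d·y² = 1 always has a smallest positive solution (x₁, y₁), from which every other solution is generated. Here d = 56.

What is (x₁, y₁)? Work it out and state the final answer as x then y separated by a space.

15 2

d=56: √d = [7; 2,14] (ℓ=2, even), read p_1/q_1
a_0=7:  p_0=7·1+0=7,  q_0=7·0+1=1
a_1=2:  p_1=2·7+1=15,  q_1=2·1+0=2
(x₁, y₁) = (15, 2);  15² − 56·2² = 1 ✓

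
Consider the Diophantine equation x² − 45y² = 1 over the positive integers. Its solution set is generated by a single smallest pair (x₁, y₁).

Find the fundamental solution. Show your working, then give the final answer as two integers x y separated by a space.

[6; 1,2,2,2,1,12] for √45; ℓ=6 ⇒ convergent index 5
step 0: (6, 1)  from 6·(1,0) + (0,1)
…
step 2: (20, 3)  from 2·(7,1) + (6,1)
…
step 4: (114, 17)  from 2·(47,7) + (20,3)
step 5: (161, 24)  from 1·(114,17) + (47,7)
fundamental: x₁=161, y₁=24  (since 25921 − 45·576 = 1)

161 24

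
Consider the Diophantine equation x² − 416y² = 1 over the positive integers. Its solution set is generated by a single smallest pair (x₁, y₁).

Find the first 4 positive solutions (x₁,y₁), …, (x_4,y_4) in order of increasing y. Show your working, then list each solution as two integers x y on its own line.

5201 255
54100801 2652510
562756526801 27591408765
5853793337683201 287005831321020

[20; 2,1,1,9,1,1,2,40] for √416; ℓ=8 ⇒ convergent index 7
i=0: a=20 ⇒ p=20, q=1
i=1: a=2 ⇒ p=41, q=2
…
i=3: a=1 ⇒ p=102, q=5
…
i=5: a=1 ⇒ p=1081, q=53
i=6: a=1 ⇒ p=2060, q=101
i=7: a=2 ⇒ p=5201, q=255
→ (5201, 255).  Check: 5201²=27050401, 416·255²=27050400, difference 1.
n=2: (5201,255)∘(5201,255) = (5201·5201+416·255·255, 5201·255+255·5201) = (54100801,2652510)
n=3: (54100801,2652510)∘(5201,255) = (5201·54100801+416·255·2652510, 5201·2652510+255·54100801) = (562756526801,27591408765)
n=4: (562756526801,27591408765)∘(5201,255) = (5201·562756526801+416·255·27591408765, 5201·27591408765+255·562756526801) = (5853793337683201,287005831321020)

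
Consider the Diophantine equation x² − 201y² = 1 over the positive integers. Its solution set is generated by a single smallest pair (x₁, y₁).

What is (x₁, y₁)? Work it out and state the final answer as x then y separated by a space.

√201 → a₀=14, period (5,1,1,1,2,…,1,5,28); ℓ=14 even so k=13
step 0: (14, 1)  from 14·(1,0) + (0,1)
step 1: (71, 5)  from 5·(14,1) + (1,0)
…
step 3: (156, 11)  from 1·(85,6) + (71,5)
step 4: (241, 17)  from 1·(156,11) + (85,6)
step 5: (638, 45)  from 2·(241,17) + (156,11)
…
step 10: (33317, 2350)  from 1·(24768,1747) + (8549,603)
…
step 12: (91402, 6447)  from 1·(58085,4097) + (33317,2350)
step 13: (515095, 36332)  from 5·(91402,6447) + (58085,4097)
(x₁, y₁) = (515095, 36332);  515095² − 201·36332² = 1 ✓

515095 36332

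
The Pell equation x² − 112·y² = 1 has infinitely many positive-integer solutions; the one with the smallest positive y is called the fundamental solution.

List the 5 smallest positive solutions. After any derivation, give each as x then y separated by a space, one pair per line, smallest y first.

127 12
32257 3048
8193151 774180
2081028097 196638672
528572943487 49945448508

d=112: √d = [10; 1,1,2,1,1,20] (ℓ=6, even), read p_5/q_5
step 0: (10, 1)  from 10·(1,0) + (0,1)
…
step 2: (21, 2)  from 1·(11,1) + (10,1)
step 3: (53, 5)  from 2·(21,2) + (11,1)
step 4: (74, 7)  from 1·(53,5) + (21,2)
step 5: (127, 12)  from 1·(74,7) + (53,5)
→ (127, 12).  Check: 127²=16129, 112·12²=16128, difference 1.
n=2: (127,12)∘(127,12) = (127·127+112·12·12, 127·12+12·127) = (32257,3048)
n=3: (32257,3048)∘(127,12) = (127·32257+112·12·3048, 127·3048+12·32257) = (8193151,774180)
n=4: (8193151,774180)∘(127,12) = (127·8193151+112·12·774180, 127·774180+12·8193151) = (2081028097,196638672)
n=5: (2081028097,196638672)∘(127,12) = (127·2081028097+112·12·196638672, 127·196638672+12·2081028097) = (528572943487,49945448508)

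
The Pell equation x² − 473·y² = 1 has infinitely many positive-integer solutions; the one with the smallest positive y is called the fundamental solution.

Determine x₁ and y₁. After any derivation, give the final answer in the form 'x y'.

d=473: √d = [21; 1,2,1,42] (ℓ=4, even), read p_3/q_3
i=0: a=21 ⇒ p=21, q=1
…
i=2: a=2 ⇒ p=65, q=3
i=3: a=1 ⇒ p=87, q=4
(x₁, y₁) = (87, 4);  87² − 473·4² = 1 ✓

87 4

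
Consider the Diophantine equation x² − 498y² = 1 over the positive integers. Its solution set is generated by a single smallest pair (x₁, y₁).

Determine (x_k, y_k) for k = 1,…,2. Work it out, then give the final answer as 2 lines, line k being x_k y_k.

d=498: √d = [22; 3,6,22,6,3,44] (ℓ=6, even), read p_5/q_5
a_0=22:  p_0=22·1+0=22,  q_0=22·0+1=1
…
a_4=6:  p_4=6·9395+424=56794,  q_4=6·421+19=2545
a_5=3:  p_5=3·56794+9395=179777,  q_5=3·2545+421=8056
(x₁, y₁) = (179777, 8056);  179777² − 498·8056² = 1 ✓
(x_2, y_2) = (179777·179777 + 498·8056·8056, 179777·8056 + 8056·179777) = (64639539457, 2896567024)

179777 8056
64639539457 2896567024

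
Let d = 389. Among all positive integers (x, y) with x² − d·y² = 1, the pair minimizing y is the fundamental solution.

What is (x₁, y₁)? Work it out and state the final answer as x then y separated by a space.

3287049 166660

[19; 1,2,1,1,1,1,2,1,38] for √389; ℓ=9 ⇒ convergent index 17
step 0: (19, 1)  from 19·(1,0) + (0,1)
…
step 3: (79, 4)  from 1·(59,3) + (20,1)
…
step 6: (355, 18)  from 1·(217,11) + (138,7)
…
step 9: (49643, 2517)  from 38·(1282,65) + (927,47)
step 10: (50925, 2582)  from 1·(49643,2517) + (1282,65)
step 11: (151493, 7681)  from 2·(50925,2582) + (49643,2517)
step 12: (202418, 10263)  from 1·(151493,7681) + (50925,2582)
…
step 14: (556329, 28207)  from 1·(353911,17944) + (202418,10263)
…
step 16: (2376809, 120509)  from 2·(910240,46151) + (556329,28207)
step 17: (3287049, 166660)  from 1·(2376809,120509) + (910240,46151)
→ (3287049, 166660).  Check: 3287049²=10804691128401, 389·166660²=10804691128400, difference 1.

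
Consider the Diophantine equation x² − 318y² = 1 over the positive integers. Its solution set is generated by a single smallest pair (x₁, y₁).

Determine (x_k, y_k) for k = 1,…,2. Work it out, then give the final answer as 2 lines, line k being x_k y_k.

[17; 1,4,1,34] for √318; ℓ=4 ⇒ convergent index 3
a_0=17:  p_0=17·1+0=17,  q_0=17·0+1=1
a_1=1:  p_1=1·17+1=18,  q_1=1·1+0=1
a_2=4:  p_2=4·18+17=89,  q_2=4·1+1=5
a_3=1:  p_3=1·89+18=107,  q_3=1·5+1=6
fundamental: x₁=107, y₁=6  (since 11449 − 318·36 = 1)
(x_2, y_2) = (107·107 + 318·6·6, 107·6 + 6·107) = (22897, 1284)

107 6
22897 1284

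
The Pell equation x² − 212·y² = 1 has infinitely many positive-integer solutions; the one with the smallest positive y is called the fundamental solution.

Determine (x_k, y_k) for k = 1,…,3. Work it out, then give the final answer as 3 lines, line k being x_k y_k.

66249 4550
8777860001 602865900
1163048894346249 79878526013650

[14; 1,1,3,1,1,…,1,1,28] for √212; ℓ=14 ⇒ convergent index 13
a_0=14:  p_0=14·1+0=14,  q_0=14·0+1=1
a_1=1:  p_1=1·14+1=15,  q_1=1·1+0=1
a_2=1:  p_2=1·15+14=29,  q_2=1·1+1=2
…
a_4=1:  p_4=1·102+29=131,  q_4=1·7+2=9
…
a_12=1:  p_12=1·29135+7979=37114,  q_12=1·2001+548=2549
a_13=1:  p_13=1·37114+29135=66249,  q_13=1·2549+2001=4550
fundamental: x₁=66249, y₁=4550  (since 4388930001 − 212·20702500 = 1)
(x_2, y_2) = (66249·66249 + 212·4550·4550, 66249·4550 + 4550·66249) = (8777860001, 602865900)
(x_3, y_3) = (66249·8777860001 + 212·4550·602865900, 66249·602865900 + 4550·8777860001) = (1163048894346249, 79878526013650)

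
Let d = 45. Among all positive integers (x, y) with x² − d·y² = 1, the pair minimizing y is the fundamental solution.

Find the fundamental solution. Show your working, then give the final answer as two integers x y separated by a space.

d=45: √d = [6; 1,2,2,2,1,12] (ℓ=6, even), read p_5/q_5
a_0=6:  p_0=6·1+0=6,  q_0=6·0+1=1
…
a_2=2:  p_2=2·7+6=20,  q_2=2·1+1=3
…
a_4=2:  p_4=2·47+20=114,  q_4=2·7+3=17
a_5=1:  p_5=1·114+47=161,  q_5=1·17+7=24
fundamental: x₁=161, y₁=24  (since 25921 − 45·576 = 1)

161 24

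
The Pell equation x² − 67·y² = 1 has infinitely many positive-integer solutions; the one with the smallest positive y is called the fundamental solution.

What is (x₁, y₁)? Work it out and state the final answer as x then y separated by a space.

d=67: √d = [8; 5,2,1,1,7,1,1,2,5,16] (ℓ=10, even), read p_9/q_9
step 0: (8, 1)  from 8·(1,0) + (0,1)
…
step 3: (131, 16)  from 1·(90,11) + (41,5)
step 4: (221, 27)  from 1·(131,16) + (90,11)
…
step 6: (1899, 232)  from 1·(1678,205) + (221,27)
step 7: (3577, 437)  from 1·(1899,232) + (1678,205)
step 8: (9053, 1106)  from 2·(3577,437) + (1899,232)
step 9: (48842, 5967)  from 5·(9053,1106) + (3577,437)
fundamental: x₁=48842, y₁=5967  (since 2385540964 − 67·35605089 = 1)

48842 5967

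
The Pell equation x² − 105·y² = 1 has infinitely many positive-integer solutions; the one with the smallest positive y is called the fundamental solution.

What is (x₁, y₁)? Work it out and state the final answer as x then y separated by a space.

d=105: √d = [10; 4,20] (ℓ=2, even), read p_1/q_1
step 0: (10, 1)  from 10·(1,0) + (0,1)
step 1: (41, 4)  from 4·(10,1) + (1,0)
→ (41, 4).  Check: 41²=1681, 105·4²=1680, difference 1.

41 4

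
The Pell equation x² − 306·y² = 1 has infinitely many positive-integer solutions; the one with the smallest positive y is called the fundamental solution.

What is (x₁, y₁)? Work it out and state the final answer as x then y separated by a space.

d=306: √d = [17; 2,34] (ℓ=2, even), read p_1/q_1
i=0: a=17 ⇒ p=17, q=1
i=1: a=2 ⇒ p=35, q=2
→ (35, 2).  Check: 35²=1225, 306·2²=1224, difference 1.

35 2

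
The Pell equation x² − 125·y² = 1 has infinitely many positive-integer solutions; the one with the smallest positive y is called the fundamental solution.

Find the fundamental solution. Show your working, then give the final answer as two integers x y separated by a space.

930249 83204

d=125: √d = [11; 5,1,1,5,22] (ℓ=5, odd), read p_9/q_9
a_0=11:  p_0=11·1+0=11,  q_0=11·0+1=1
…
a_2=1:  p_2=1·56+11=67,  q_2=1·5+1=6
…
a_7=1:  p_7=1·76317+15127=91444,  q_7=1·6826+1353=8179
a_8=1:  p_8=1·91444+76317=167761,  q_8=1·8179+6826=15005
a_9=5:  p_9=5·167761+91444=930249,  q_9=5·15005+8179=83204
fundamental: x₁=930249, y₁=83204  (since 865363202001 − 125·6922905616 = 1)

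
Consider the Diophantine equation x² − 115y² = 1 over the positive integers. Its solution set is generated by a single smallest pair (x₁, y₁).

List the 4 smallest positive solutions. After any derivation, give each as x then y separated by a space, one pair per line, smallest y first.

√115 → a₀=10, period (1,2,1,1,1,1,1,2,1,20); ℓ=10 even so k=9
k=0  a_k=10  p_k/q_k = 10/1
…
k=4  a_k=1  p_k/q_k = 75/7
…
k=8  a_k=2  p_k/q_k = 815/76
k=9  a_k=1  p_k/q_k = 1126/105
fundamental: x₁=1126, y₁=105  (since 1267876 − 115·11025 = 1)
(1126+105√115)^2 = 2535751 + 236460√115
(1126+105√115)^3 = 5710510126 + 532507815√115
(1126+105√115)^4 = 12860066268001 + 1199207362920√115

1126 105
2535751 236460
5710510126 532507815
12860066268001 1199207362920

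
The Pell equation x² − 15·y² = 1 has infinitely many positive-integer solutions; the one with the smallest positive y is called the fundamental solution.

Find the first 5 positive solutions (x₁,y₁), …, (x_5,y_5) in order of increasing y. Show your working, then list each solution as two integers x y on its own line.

4 1
31 8
244 63
1921 496
15124 3905

[3; 1,6] for √15; ℓ=2 ⇒ convergent index 1
step 0: (3, 1)  from 3·(1,0) + (0,1)
step 1: (4, 1)  from 1·(3,1) + (1,0)
→ (4, 1).  Check: 4²=16, 15·1²=15, difference 1.
k=2:  x_2 = 4·4+15·1·1 = 31,  y_2 = 4·1+1·4 = 8
k=3:  x_3 = 4·31+15·1·8 = 244,  y_3 = 4·8+1·31 = 63
k=4:  x_4 = 4·244+15·1·63 = 1921,  y_4 = 4·63+1·244 = 496
k=5:  x_5 = 4·1921+15·1·496 = 15124,  y_5 = 4·496+1·1921 = 3905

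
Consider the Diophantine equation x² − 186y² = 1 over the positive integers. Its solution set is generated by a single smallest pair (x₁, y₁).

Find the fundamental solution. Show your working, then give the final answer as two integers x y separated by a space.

7501 550

√186 = [13; 1,1,1,3,4,3,1,1,1,26, …], period ℓ=10 (even) → k=9
i=0: a=13 ⇒ p=13, q=1
i=1: a=1 ⇒ p=14, q=1
i=2: a=1 ⇒ p=27, q=2
i=3: a=1 ⇒ p=41, q=3
i=4: a=3 ⇒ p=150, q=11
i=5: a=4 ⇒ p=641, q=47
…
i=8: a=1 ⇒ p=4787, q=351
i=9: a=1 ⇒ p=7501, q=550
(x₁, y₁) = (7501, 550);  7501² − 186·550² = 1 ✓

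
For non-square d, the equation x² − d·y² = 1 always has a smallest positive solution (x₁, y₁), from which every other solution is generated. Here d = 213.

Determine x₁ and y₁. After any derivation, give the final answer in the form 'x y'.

194399 13320

d=213: √d = [14; 1,1,2,6,1,8,1,6,2,1,1,28] (ℓ=12, even), read p_11/q_11
i=0: a=14 ⇒ p=14, q=1
i=1: a=1 ⇒ p=15, q=1
i=2: a=1 ⇒ p=29, q=2
…
i=6: a=8 ⇒ p=4787, q=328
i=7: a=1 ⇒ p=5327, q=365
i=8: a=6 ⇒ p=36749, q=2518
i=9: a=2 ⇒ p=78825, q=5401
i=10: a=1 ⇒ p=115574, q=7919
i=11: a=1 ⇒ p=194399, q=13320
fundamental: x₁=194399, y₁=13320  (since 37790971201 − 213·177422400 = 1)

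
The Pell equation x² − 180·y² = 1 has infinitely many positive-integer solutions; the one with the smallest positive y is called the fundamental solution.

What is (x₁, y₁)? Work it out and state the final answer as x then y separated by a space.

√180 → a₀=13, period (2,2,2,26); ℓ=4 even so k=3
k=0  a_k=13  p_k/q_k = 13/1
k=1  a_k=2  p_k/q_k = 27/2
k=2  a_k=2  p_k/q_k = 67/5
k=3  a_k=2  p_k/q_k = 161/12
(x₁, y₁) = (161, 12);  161² − 180·12² = 1 ✓

161 12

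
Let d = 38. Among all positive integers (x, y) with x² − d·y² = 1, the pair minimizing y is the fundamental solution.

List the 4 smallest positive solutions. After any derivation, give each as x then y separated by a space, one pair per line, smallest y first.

√38 = [6; 6,12, …], period ℓ=2 (even) → k=1
i=0: a=6 ⇒ p=6, q=1
i=1: a=6 ⇒ p=37, q=6
→ (37, 6).  Check: 37²=1369, 38·6²=1368, difference 1.
(37+6√38)^2 = 2737 + 444√38
(37+6√38)^3 = 202501 + 32850√38
(37+6√38)^4 = 14982337 + 2430456√38

37 6
2737 444
202501 32850
14982337 2430456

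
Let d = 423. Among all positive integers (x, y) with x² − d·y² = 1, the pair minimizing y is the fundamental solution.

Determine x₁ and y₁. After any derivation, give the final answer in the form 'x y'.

√423 = [20; 1,1,3,4,3,1,1,40, …], period ℓ=8 (even) → k=7
i=0: a=20 ⇒ p=20, q=1
i=1: a=1 ⇒ p=21, q=1
i=2: a=1 ⇒ p=41, q=2
…
i=4: a=4 ⇒ p=617, q=30
…
i=6: a=1 ⇒ p=2612, q=127
i=7: a=1 ⇒ p=4607, q=224
→ (4607, 224).  Check: 4607²=21224449, 423·224²=21224448, difference 1.

4607 224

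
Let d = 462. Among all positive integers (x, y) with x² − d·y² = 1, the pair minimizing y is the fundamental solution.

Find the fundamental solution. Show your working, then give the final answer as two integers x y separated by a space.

43 2

√462 → a₀=21, period (2,42); ℓ=2 even so k=1
i=0: a=21 ⇒ p=21, q=1
i=1: a=2 ⇒ p=43, q=2
(x₁, y₁) = (43, 2);  43² − 462·2² = 1 ✓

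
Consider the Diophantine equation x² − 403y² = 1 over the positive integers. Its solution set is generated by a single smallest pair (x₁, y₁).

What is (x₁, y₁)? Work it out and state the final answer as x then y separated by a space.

669878 33369

√403 → a₀=20, period (13,2,1,3,1,3,1,2,13,40); ℓ=10 even so k=9
step 0: (20, 1)  from 20·(1,0) + (0,1)
step 1: (261, 13)  from 13·(20,1) + (1,0)
…
step 4: (2951, 147)  from 3·(803,40) + (542,27)
…
step 8: (50147, 2498)  from 2·(17967,895) + (14213,708)
step 9: (669878, 33369)  from 13·(50147,2498) + (17967,895)
→ (669878, 33369).  Check: 669878²=448736534884, 403·33369²=448736534883, difference 1.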